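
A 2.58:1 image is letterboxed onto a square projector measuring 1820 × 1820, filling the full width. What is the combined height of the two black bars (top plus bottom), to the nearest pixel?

Content height = 1820 / 2.580 ≈ 705.43 px.
1820 − 705.43 = 1114.57 px of bars.

1115 px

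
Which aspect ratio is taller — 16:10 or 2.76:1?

16:10

16:10 = 1.6 and 2.76; 2.76 > 1.6. The smaller width-to-height ratio is the taller frame.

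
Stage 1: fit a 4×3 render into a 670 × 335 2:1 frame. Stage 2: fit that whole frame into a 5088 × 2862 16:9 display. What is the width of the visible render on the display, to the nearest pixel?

3392 px

First fit — 4×3 into 670×335 spans the height: 446.67 × 335.00.
2:1 in 5088×2862: fills the width, so the intermediate becomes 5088.00 × 2544.00 — a scale of ×7.5940.
Applying the same ×7.5940: 446.67 → 3392.00.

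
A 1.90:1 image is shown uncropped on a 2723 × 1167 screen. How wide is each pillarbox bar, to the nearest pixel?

1.90:1 is narrower than 21×9, so it spans the full height.
That makes the image 2217.30 px wide (1167 × 1.900).
Leftover width: 2723 − 2217.30 = 505.70 px → 252.85 each side.

253 px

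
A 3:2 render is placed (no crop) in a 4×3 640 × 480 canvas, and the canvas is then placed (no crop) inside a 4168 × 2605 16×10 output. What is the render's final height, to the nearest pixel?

Inside the 640×480 canvas the render is width-limited at 640.00 × 426.67.
The 4×3 canvas is height-limited in 4168×2605, giving 3473.33 × 2605.00; scale factor 5.4271.
The render scales with it: height 426.67 × 5.4271 ≈ 2315.56.

2316 px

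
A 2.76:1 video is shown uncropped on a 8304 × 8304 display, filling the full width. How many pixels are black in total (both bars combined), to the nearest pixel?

43972207 pixels

Content height = 8304 / 2.760 ≈ 3008.6957 px.
Black = 8304 − 3008.6957 = 5295.3043 px.
Across the 8304-px span: 5295.3043 × 8304 ≈ 43972207 px.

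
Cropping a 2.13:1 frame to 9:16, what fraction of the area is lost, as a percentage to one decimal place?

73.6%

Going from 2.13:1 to 9:16 means cutting width while keeping height.
(0.562)/(2.130) ≈ 0.264 of the area survives, leaving 73.59% discarded.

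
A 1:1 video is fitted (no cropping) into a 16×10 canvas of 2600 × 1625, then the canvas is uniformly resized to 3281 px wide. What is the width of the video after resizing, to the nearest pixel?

Fitted into 2600×1625, the video spans the height; its width is 1625 × 1/1 ≈ 1625.00 px.
The frame scales by 3281/2600 = 1.2619; 1625.00 × 1.2619 ≈ 2050.62 px.

2051 px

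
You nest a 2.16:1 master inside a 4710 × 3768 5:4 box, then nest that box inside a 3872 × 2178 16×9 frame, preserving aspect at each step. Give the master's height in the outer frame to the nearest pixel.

2.16:1 in 4710×3768: fills the width, so the master is 4710.00 × 2180.56.
The 5:4 canvas is height-limited in 3872×2178, giving 2722.50 × 2178.00; scale factor 0.5780.
So the master's height is 2180.56 × 0.5780 ≈ 1260.42.

1260 px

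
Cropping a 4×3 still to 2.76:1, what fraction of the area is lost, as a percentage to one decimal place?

51.7%

2.76:1 is wider than 4×3, so the crop keeps the full width and trims the height.
Area ratio = (1.333)/(2.760) = 48.31%; the remaining 51.69% is cropped out.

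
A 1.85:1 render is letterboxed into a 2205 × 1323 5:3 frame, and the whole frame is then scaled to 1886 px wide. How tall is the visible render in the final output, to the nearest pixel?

1019 px

In the 2205×1323 frame the render fills the width: height = 2205 / 1.850 ≈ 1191.89 px.
The frame scales by 1886/2205 = 0.8553; 1191.89 × 0.8553 ≈ 1019.46 px.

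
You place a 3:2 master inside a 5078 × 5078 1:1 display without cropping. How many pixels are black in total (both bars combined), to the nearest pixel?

8595361 pixels

3:2 (1.500) > 1:1 (1.000), so the master fills the width.
The master is 5078 × 2/3 ≈ 3385.3333 px tall.
Leftover height: 5078 − 3385.3333 = 1692.6667 px.
That's 1692.6667 × 5078 ≈ 8595361 black pixels.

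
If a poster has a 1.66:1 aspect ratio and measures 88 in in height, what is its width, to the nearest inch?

At 1.66:1, 88 × 1.660 ≈ 146.08.

146 in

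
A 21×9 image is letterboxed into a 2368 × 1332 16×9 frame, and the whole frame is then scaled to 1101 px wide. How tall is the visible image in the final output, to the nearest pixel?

At 2368×1332 the image is width-limited, so height = 2368 × 9/21 ≈ 1014.86 px.
The frame scales by 1101/2368 = 0.4649; 1014.86 × 0.4649 ≈ 471.86 px.

472 px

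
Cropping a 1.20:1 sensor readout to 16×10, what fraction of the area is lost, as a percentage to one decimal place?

25.0%

The width stays; only height is cut (since 16×10 is wider than 1.20:1).
(1.200)/(1.600) ≈ 0.750 of the area survives, leaving 25.00% discarded.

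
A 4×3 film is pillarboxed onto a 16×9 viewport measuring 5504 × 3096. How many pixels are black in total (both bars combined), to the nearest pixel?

4×3 (1.333) < 16×9 (1.778), so the film fills the height.
The film is 3096 × 4/3 ≈ 4128.0000 px wide.
Leftover width: 5504 − 4128.0000 = 1376.0000 px.
Across the 3096-px span: 1376.0000 × 3096 ≈ 4260096 px.

4260096 pixels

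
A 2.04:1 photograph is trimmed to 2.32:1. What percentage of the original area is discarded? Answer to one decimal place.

Going from 2.04:1 to 2.32:1 means cutting height while keeping width.
Area ratio = (2.040)/(2.320) = 87.93%; the remaining 12.07% is cropped out.

12.1%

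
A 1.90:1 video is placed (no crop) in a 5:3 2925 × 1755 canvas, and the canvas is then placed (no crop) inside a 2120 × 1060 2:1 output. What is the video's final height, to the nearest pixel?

1.90:1 in 2925×1755: fills the width, so the video is 2925.00 × 1539.47.
The 5:3 canvas is height-limited in 2120×1060, giving 1766.67 × 1060.00; scale factor 0.6040.
The video scales with it: height 1539.47 × 0.6040 ≈ 929.82.

930 px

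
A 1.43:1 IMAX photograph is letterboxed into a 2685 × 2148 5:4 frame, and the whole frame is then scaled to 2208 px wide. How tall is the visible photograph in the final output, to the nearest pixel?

1544 px

In the 2685×2148 frame the photograph fills the width: height = 2685 / 1.430 ≈ 1877.62 px.
Resizing to 2208 px wide multiplies everything by 0.8223: 1877.62 → 1544.06 px.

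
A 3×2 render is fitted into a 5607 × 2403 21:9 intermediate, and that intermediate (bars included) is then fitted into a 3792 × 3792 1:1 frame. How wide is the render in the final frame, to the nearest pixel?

First fit — 3×2 into 5607×2403 spans the height: 3604.50 × 2403.00.
The 21:9 canvas is width-limited in 3792×3792, giving 3792.00 × 1625.14; scale factor 0.6763.
So the render's width is 3604.50 × 0.6763 ≈ 2437.71.

2438 px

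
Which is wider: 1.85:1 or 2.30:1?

1.85 and 2.3; 2.3 > 1.85.

2.30:1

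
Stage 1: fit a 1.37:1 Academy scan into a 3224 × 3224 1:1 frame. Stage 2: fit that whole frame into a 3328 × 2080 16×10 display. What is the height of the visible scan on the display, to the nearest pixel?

First fit — 1.37:1 Academy into 3224×3224 spans the width: 3224.00 × 2353.28.
Second fit — the 1:1 canvas into 3328×2080 spans the height: 2080.00 × 2080.00 (×0.6452 from 3224×3224).
So the scan's height is 2353.28 × 0.6452 ≈ 1518.25.

1518 px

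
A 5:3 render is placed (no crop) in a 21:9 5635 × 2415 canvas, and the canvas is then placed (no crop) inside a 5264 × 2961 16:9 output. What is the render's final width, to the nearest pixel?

3760 px

5:3 in 5635×2415: fills the height, so the render is 4025.00 × 2415.00.
The 21:9 canvas is width-limited in 5264×2961, giving 5264.00 × 2256.00; scale factor 0.9342.
Applying the same ×0.9342: 4025.00 → 3760.00.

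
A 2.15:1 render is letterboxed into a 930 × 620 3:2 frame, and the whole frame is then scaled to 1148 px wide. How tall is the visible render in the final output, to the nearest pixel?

Fitted into 930×620, the render spans the width; its height is 930 / 2.150 ≈ 432.56 px.
Scaling 930 → 1148 is ×1.2344, so the height becomes 432.56 × 1.2344 ≈ 533.95 px.

534 px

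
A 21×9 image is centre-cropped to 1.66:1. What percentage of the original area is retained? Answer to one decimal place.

Going from 21×9 to 1.66:1 means cutting width while keeping height.
Area ratio = (1.660)/(2.333) = 71.14% retained.

71.1%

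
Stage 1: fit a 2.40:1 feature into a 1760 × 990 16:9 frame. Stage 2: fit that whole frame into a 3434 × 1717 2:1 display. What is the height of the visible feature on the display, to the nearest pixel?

1272 px

Inside the 1760×990 canvas the feature is width-limited at 1760.00 × 733.33.
Second fit — the 16:9 canvas into 3434×1717 spans the height: 3052.44 × 1717.00 (×1.7343 from 1760×990).
Applying the same ×1.7343: 733.33 → 1271.85.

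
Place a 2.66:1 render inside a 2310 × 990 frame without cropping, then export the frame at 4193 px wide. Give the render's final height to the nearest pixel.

Fitted into 2310×990, the render spans the width; its height is 2310 / 2.660 ≈ 868.42 px.
The frame scales by 4193/2310 = 1.8152; 868.42 × 1.8152 ≈ 1576.32 px.

1576 px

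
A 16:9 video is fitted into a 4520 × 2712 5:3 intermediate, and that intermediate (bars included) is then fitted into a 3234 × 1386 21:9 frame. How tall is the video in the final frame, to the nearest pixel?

Inside the 4520×2712 canvas the video is width-limited at 4520.00 × 2542.50.
Second fit — the 5:3 canvas into 3234×1386 spans the height: 2310.00 × 1386.00 (×0.5111 from 4520×2712).
Applying the same ×0.5111: 2542.50 → 1299.38.

1299 px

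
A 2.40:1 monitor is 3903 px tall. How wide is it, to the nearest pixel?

9367 px

3903 × 2.400 = 9367.20.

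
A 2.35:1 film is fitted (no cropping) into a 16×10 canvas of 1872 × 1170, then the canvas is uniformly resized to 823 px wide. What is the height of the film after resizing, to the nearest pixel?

350 px

At 1872×1170 the film is width-limited, so height = 1872 / 2.350 ≈ 796.60 px.
Scaling 1872 → 823 is ×0.4396, so the height becomes 796.60 × 0.4396 ≈ 350.21 px.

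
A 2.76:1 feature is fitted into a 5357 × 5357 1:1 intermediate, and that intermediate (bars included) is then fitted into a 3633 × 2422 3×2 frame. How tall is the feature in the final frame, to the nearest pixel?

2.76:1 in 5357×5357: fills the width, so the feature is 5357.00 × 1940.94.
1:1 in 3633×2422: fills the height, so the intermediate becomes 2422.00 × 2422.00 — a scale of ×0.4521.
The feature scales with it: height 1940.94 × 0.4521 ≈ 877.54.

878 px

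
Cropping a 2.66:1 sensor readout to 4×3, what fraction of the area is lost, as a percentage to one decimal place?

4×3 is narrower than 2.66:1, so the crop keeps the full height and trims the width.
Fraction kept = (1.333)/(2.660) ≈ 50.13%, so 49.87% is lost.

49.9%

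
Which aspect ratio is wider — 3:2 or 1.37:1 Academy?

3:2 = 1.5 and 1.37; 1.5 > 1.37.

3:2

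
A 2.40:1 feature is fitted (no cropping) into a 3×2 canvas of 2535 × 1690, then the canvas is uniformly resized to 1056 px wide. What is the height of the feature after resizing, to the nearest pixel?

440 px

At 2535×1690 the feature is width-limited, so height = 2535 / 2.400 ≈ 1056.25 px.
Resizing to 1056 px wide multiplies everything by 0.4166: 1056.25 → 440.00 px.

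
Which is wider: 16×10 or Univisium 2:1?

16×10 = 1.6 and Univisium 2:1 = 2; 2 > 1.6.

Univisium 2:1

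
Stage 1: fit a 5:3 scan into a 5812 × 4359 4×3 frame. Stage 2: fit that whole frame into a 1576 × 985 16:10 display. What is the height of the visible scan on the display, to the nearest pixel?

First fit — 5:3 into 5812×4359 spans the width: 5812.00 × 3487.20.
Second fit — the 4×3 canvas into 1576×985 spans the height: 1313.33 × 985.00 (×0.2260 from 5812×4359).
Applying the same ×0.2260: 3487.20 → 788.00.

788 px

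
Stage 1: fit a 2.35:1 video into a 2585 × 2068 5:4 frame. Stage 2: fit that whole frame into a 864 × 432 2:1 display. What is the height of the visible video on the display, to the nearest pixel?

2.35:1 in 2585×2068: fills the width, so the video is 2585.00 × 1100.00.
Second fit — the 5:4 canvas into 864×432 spans the height: 540.00 × 432.00 (×0.2089 from 2585×2068).
Applying the same ×0.2089: 1100.00 → 229.79.

230 px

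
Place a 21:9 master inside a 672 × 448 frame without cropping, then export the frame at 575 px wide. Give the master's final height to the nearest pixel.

In the 672×448 frame the master fills the width: height = 672 × 9/21 ≈ 288.00 px.
Resizing to 575 px wide multiplies everything by 0.8557: 288.00 → 246.43 px.

246 px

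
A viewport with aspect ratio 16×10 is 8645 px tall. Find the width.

13832 px

Width = 8645 × 16/10 = 13832.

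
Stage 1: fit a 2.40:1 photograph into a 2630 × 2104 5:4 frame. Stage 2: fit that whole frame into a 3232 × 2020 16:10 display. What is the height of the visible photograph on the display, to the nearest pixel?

First fit — 2.40:1 into 2630×2104 spans the width: 2630.00 × 1095.83.
5:4 in 3232×2020: fills the height, so the intermediate becomes 2525.00 × 2020.00 — a scale of ×0.9601.
Applying the same ×0.9601: 1095.83 → 1052.08.

1052 px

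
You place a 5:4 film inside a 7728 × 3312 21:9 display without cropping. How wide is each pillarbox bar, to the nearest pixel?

1794 px

Since 1.250 < 2.333, the film is height-limited.
That makes the image 4140.00 px wide (3312 × 5/4).
7728 − 4140.00 = 3588.00 px of bars (1794.00 each).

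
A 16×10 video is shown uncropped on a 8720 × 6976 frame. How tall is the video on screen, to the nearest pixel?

16×10 (1.600) > 5:4 (1.250), so the video fills the width.
The video is 8720 × 10/16 ≈ 5450.00 px tall.

5450 px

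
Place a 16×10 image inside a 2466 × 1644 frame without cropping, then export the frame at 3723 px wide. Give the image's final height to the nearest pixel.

2327 px

In the 2466×1644 frame the image fills the width: height = 2466 × 10/16 ≈ 1541.25 px.
The frame scales by 3723/2466 = 1.5097; 1541.25 × 1.5097 ≈ 2326.88 px.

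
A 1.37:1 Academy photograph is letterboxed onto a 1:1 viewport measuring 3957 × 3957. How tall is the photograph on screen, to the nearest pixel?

2888 px

1.37:1 Academy is wider than 1:1, so it spans the full width.
That makes the image 2888.32 px tall (3957 / 1.370).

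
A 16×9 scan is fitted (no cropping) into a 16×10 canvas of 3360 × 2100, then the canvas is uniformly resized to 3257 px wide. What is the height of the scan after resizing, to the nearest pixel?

1832 px

In the 3360×2100 frame the scan fills the width: height = 3360 × 9/16 ≈ 1890.00 px.
Resizing to 3257 px wide multiplies everything by 0.9693: 1890.00 → 1832.06 px.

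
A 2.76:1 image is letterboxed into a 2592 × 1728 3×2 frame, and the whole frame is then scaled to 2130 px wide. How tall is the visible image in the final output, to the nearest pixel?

772 px

In the 2592×1728 frame the image fills the width: height = 2592 / 2.760 ≈ 939.13 px.
Scaling 2592 → 2130 is ×0.8218, so the height becomes 939.13 × 0.8218 ≈ 771.74 px.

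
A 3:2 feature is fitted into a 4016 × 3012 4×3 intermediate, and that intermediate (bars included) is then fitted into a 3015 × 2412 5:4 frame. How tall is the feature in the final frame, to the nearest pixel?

Inside the 4016×3012 canvas the feature is width-limited at 4016.00 × 2677.33.
Second fit — the 4×3 canvas into 3015×2412 spans the width: 3015.00 × 2261.25 (×0.7507 from 4016×3012).
The feature scales with it: height 2677.33 × 0.7507 ≈ 2010.00.

2010 px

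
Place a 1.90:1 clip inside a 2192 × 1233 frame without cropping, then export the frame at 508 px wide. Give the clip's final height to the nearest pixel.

267 px

In the 2192×1233 frame the clip fills the width: height = 2192 / 1.900 ≈ 1153.68 px.
Scaling 2192 → 508 is ×0.2318, so the height becomes 1153.68 × 0.2318 ≈ 267.37 px.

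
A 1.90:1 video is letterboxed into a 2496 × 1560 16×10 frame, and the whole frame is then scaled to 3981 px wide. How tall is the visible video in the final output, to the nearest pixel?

In the 2496×1560 frame the video fills the width: height = 2496 / 1.900 ≈ 1313.68 px.
The frame scales by 3981/2496 = 1.5950; 1313.68 × 1.5950 ≈ 2095.26 px.

2095 px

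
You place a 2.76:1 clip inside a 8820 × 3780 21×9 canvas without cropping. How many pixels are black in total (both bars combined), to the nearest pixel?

5153948 pixels

2.76:1 is wider than 21×9, so it spans the full width.
The clip is 8820 / 2.760 ≈ 3195.6522 px tall.
3780 − 3195.6522 = 584.3478 px of bars.
That's 584.3478 × 8820 ≈ 5153948 black pixels.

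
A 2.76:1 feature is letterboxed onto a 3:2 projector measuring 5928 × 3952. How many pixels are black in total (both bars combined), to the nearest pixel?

2.76:1 is wider than 3:2, so it spans the full width.
The feature is 5928 / 2.760 ≈ 2147.8261 px tall.
3952 − 2147.8261 = 1804.1739 px of bars.
Across the 5928-px span: 1804.1739 × 5928 ≈ 10695143 px.

10695143 pixels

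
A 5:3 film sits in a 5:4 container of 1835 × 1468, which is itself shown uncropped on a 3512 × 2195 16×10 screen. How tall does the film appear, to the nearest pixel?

First fit — 5:3 into 1835×1468 spans the width: 1835.00 × 1101.00.
The 5:4 canvas is height-limited in 3512×2195, giving 2743.75 × 2195.00; scale factor 1.4952.
The film scales with it: height 1101.00 × 1.4952 ≈ 1646.25.

1646 px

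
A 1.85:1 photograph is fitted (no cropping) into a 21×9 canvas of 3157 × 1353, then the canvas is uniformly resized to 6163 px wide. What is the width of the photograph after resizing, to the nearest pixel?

4886 px

Fitted into 3157×1353, the photograph spans the height; its width is 1353 × 1.850 ≈ 2503.05 px.
The frame scales by 6163/3157 = 1.9522; 2503.05 × 1.9522 ≈ 4886.38 px.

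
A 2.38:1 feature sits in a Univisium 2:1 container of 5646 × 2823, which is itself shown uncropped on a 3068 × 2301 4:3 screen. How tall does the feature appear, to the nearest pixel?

1289 px

2.38:1 in 5646×2823: fills the width, so the feature is 5646.00 × 2372.27.
Univisium 2:1 in 3068×2301: fills the width, so the intermediate becomes 3068.00 × 1534.00 — a scale of ×0.5434.
So the feature's height is 2372.27 × 0.5434 ≈ 1289.08.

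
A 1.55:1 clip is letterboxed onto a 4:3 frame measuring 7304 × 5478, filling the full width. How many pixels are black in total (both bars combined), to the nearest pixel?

Content height = 7304 / 1.550 ≈ 4712.2581 px.
5478 − 4712.2581 = 765.7419 px of bars.
That's 765.7419 × 7304 ≈ 5592979 black pixels.

5592979 pixels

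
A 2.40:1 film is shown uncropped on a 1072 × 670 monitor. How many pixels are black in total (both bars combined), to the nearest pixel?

239413 pixels

2.40:1 (2.400) > 16×10 (1.600), so the film fills the width.
That makes the image 446.6667 px tall (1072 / 2.400).
Leftover height: 670 − 446.6667 = 223.3333 px.
Across the 1072-px span: 223.3333 × 1072 ≈ 239413 px.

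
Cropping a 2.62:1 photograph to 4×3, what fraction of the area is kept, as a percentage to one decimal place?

The height stays; only width is cut (since 4×3 is narrower than 2.62:1).
Area ratio = (1.333)/(2.620) = 50.89% retained.

50.9%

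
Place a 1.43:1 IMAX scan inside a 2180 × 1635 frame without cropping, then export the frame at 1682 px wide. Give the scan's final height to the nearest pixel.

At 2180×1635 the scan is width-limited, so height = 2180 / 1.430 ≈ 1524.48 px.
Resizing to 1682 px wide multiplies everything by 0.7716: 1524.48 → 1176.22 px.

1176 px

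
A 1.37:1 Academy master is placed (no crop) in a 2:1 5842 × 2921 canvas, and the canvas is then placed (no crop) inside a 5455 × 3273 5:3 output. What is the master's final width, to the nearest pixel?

3737 px

First fit — 1.37:1 Academy into 5842×2921 spans the height: 4001.77 × 2921.00.
Second fit — the 2:1 canvas into 5455×3273 spans the width: 5455.00 × 2727.50 (×0.9338 from 5842×2921).
Applying the same ×0.9338: 4001.77 → 3736.68.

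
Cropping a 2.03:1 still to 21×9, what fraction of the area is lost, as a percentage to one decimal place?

21×9 is wider than 2.03:1, so the crop keeps the full width and trims the height.
(2.030)/(2.333) ≈ 0.870 of the area survives, leaving 13.00% discarded.

13.0%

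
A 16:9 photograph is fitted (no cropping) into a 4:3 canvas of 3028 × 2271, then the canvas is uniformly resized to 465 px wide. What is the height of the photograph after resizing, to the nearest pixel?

Fitted into 3028×2271, the photograph spans the width; its height is 3028 × 9/16 ≈ 1703.25 px.
Resizing to 465 px wide multiplies everything by 0.1536: 1703.25 → 261.56 px.

262 px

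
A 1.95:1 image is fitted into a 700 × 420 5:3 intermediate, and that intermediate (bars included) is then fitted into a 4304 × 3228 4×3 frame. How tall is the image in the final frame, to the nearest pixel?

2207 px

First fit — 1.95:1 into 700×420 spans the width: 700.00 × 358.97.
Second fit — the 5:3 canvas into 4304×3228 spans the width: 4304.00 × 2582.40 (×6.1486 from 700×420).
Applying the same ×6.1486: 358.97 → 2207.18.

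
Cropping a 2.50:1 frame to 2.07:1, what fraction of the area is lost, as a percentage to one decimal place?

Going from 2.50:1 to 2.07:1 means cutting width while keeping height.
Fraction kept = (2.070)/(2.500) ≈ 82.80%, so 17.20% is lost.

17.2%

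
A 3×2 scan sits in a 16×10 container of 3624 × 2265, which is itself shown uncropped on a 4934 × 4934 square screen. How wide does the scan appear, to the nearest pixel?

4626 px

First fit — 3×2 into 3624×2265 spans the height: 3397.50 × 2265.00.
16×10 in 4934×4934: fills the width, so the intermediate becomes 4934.00 × 3083.75 — a scale of ×1.3615.
The scan scales with it: width 3397.50 × 1.3615 ≈ 4625.62.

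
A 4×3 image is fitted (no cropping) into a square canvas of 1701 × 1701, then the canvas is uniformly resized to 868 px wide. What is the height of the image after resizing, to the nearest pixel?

651 px

In the 1701×1701 frame the image fills the width: height = 1701 × 3/4 ≈ 1275.75 px.
Scaling 1701 → 868 is ×0.5103, so the height becomes 1275.75 × 0.5103 ≈ 651.00 px.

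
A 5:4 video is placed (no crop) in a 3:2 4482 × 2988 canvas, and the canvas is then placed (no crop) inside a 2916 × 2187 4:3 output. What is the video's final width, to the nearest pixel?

First fit — 5:4 into 4482×2988 spans the height: 3735.00 × 2988.00.
The 3:2 canvas is width-limited in 2916×2187, giving 2916.00 × 1944.00; scale factor 0.6506.
Applying the same ×0.6506: 3735.00 → 2430.00.

2430 px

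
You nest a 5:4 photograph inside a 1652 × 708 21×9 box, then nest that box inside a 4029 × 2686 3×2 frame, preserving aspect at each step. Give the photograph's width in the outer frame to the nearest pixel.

2158 px

Inside the 1652×708 canvas the photograph is height-limited at 885.00 × 708.00.
Second fit — the 21×9 canvas into 4029×2686 spans the width: 4029.00 × 1726.71 (×2.4389 from 1652×708).
The photograph scales with it: width 885.00 × 2.4389 ≈ 2158.39.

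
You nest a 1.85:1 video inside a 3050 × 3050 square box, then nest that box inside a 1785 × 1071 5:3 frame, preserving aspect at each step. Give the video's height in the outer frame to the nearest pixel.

First fit — 1.85:1 into 3050×3050 spans the width: 3050.00 × 1648.65.
The square canvas is height-limited in 1785×1071, giving 1071.00 × 1071.00; scale factor 0.3511.
So the video's height is 1648.65 × 0.3511 ≈ 578.92.

579 px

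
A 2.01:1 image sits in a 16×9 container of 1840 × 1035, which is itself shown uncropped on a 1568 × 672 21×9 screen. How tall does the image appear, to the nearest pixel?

2.01:1 in 1840×1035: fills the width, so the image is 1840.00 × 915.42.
16×9 in 1568×672: fills the height, so the intermediate becomes 1194.67 × 672.00 — a scale of ×0.6493.
Applying the same ×0.6493: 915.42 → 594.36.

594 px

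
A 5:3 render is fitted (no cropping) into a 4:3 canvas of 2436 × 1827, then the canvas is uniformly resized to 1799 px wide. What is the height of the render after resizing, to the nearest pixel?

Fitted into 2436×1827, the render spans the width; its height is 2436 × 3/5 ≈ 1461.60 px.
The frame scales by 1799/2436 = 0.7385; 1461.60 × 0.7385 ≈ 1079.40 px.

1079 px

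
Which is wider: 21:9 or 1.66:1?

21:9

21:9 = 2.333 and 1.66; 2.333 > 1.66.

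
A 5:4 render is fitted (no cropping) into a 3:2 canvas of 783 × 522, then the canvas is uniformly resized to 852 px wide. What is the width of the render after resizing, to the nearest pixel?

710 px

In the 783×522 frame the render fills the height: width = 522 × 5/4 ≈ 652.50 px.
The frame scales by 852/783 = 1.0881; 652.50 × 1.0881 ≈ 710.00 px.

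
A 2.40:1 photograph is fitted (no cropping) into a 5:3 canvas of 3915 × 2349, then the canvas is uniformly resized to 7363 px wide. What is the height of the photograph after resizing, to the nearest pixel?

In the 3915×2349 frame the photograph fills the width: height = 3915 / 2.400 ≈ 1631.25 px.
Scaling 3915 → 7363 is ×1.8807, so the height becomes 1631.25 × 1.8807 ≈ 3067.92 px.

3068 px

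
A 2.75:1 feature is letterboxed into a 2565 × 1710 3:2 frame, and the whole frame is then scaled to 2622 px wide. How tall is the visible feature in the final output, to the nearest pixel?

953 px

Fitted into 2565×1710, the feature spans the width; its height is 2565 / 2.750 ≈ 932.73 px.
Scaling 2565 → 2622 is ×1.0222, so the height becomes 932.73 × 1.0222 ≈ 953.45 px.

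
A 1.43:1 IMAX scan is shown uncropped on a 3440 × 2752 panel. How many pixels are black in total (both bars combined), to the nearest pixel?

1.43:1 IMAX (1.430) > 5:4 (1.250), so the scan fills the width.
The scan is 3440 / 1.430 ≈ 2405.5944 px tall.
Leftover height: 2752 − 2405.5944 = 346.4056 px.
That's 346.4056 × 3440 ≈ 1191635 black pixels.

1191635 pixels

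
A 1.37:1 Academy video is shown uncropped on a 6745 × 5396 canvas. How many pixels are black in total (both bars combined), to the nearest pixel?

3187973 pixels

Since 1.370 > 1.250, the video is width-limited.
That makes the image 4923.3577 px tall (6745 / 1.370).
Leftover height: 5396 − 4923.3577 = 472.6423 px.
That's 472.6423 × 6745 ≈ 3187973 black pixels.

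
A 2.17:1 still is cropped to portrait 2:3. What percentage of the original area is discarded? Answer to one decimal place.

portrait 2:3 is narrower than 2.17:1, so the crop keeps the full height and trims the width.
Fraction kept = (0.667)/(2.170) ≈ 30.72%, so 69.28% is lost.

69.3%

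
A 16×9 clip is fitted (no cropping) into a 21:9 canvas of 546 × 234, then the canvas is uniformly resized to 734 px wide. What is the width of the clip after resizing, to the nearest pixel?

Fitted into 546×234, the clip spans the height; its width is 234 × 16/9 ≈ 416.00 px.
Resizing to 734 px wide multiplies everything by 1.3443: 416.00 → 559.24 px.

559 px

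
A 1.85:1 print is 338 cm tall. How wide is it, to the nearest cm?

625 cm

338 × 1.850 = 625.30.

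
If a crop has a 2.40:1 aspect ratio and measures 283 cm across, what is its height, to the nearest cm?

118 cm

At 2.40:1, 283 / 2.400 ≈ 117.92.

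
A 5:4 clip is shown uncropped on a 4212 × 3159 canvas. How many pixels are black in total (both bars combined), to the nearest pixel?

831607 pixels

Since 1.250 < 1.333, the clip is height-limited.
Content width = 3159 × 5/4 ≈ 3948.7500 px.
Leftover width: 4212 − 3948.7500 = 263.2500 px.
Bar area = 263.2500 × 3159 ≈ 831607 px.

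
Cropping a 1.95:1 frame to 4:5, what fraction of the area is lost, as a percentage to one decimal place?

The height stays; only width is cut (since 4:5 is narrower than 1.95:1).
Fraction kept = (0.800)/(1.950) ≈ 41.03%, so 58.97% is lost.

59.0%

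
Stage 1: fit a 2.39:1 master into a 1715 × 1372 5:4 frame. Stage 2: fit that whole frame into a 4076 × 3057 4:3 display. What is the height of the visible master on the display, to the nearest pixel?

First fit — 2.39:1 into 1715×1372 spans the width: 1715.00 × 717.57.
The 5:4 canvas is height-limited in 4076×3057, giving 3821.25 × 3057.00; scale factor 2.2281.
So the master's height is 717.57 × 2.2281 ≈ 1598.85.

1599 px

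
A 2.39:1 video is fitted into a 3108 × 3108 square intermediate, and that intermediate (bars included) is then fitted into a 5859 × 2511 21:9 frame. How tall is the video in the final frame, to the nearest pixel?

Inside the 3108×3108 canvas the video is width-limited at 3108.00 × 1300.42.
Second fit — the square canvas into 5859×2511 spans the height: 2511.00 × 2511.00 (×0.8079 from 3108×3108).
So the video's height is 1300.42 × 0.8079 ≈ 1050.63.

1051 px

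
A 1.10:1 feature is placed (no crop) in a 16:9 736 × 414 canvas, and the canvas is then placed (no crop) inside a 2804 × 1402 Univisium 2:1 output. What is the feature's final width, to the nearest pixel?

Inside the 736×414 canvas the feature is height-limited at 455.40 × 414.00.
16:9 in 2804×1402: fills the height, so the intermediate becomes 2492.44 × 1402.00 — a scale of ×3.3865.
Applying the same ×3.3865: 455.40 → 1542.20.

1542 px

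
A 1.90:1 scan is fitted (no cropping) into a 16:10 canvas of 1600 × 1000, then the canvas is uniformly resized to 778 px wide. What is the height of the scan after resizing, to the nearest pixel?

Fitted into 1600×1000, the scan spans the width; its height is 1600 / 1.900 ≈ 842.11 px.
Scaling 1600 → 778 is ×0.4863, so the height becomes 842.11 × 0.4863 ≈ 409.47 px.

409 px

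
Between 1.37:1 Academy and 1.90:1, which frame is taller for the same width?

1.37 and 1.9; 1.9 > 1.37. The smaller width-to-height ratio is the taller frame.

1.37:1 Academy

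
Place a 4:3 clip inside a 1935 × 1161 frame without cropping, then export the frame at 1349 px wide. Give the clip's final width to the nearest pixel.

1079 px

At 1935×1161 the clip is height-limited, so width = 1161 × 4/3 ≈ 1548.00 px.
The frame scales by 1349/1935 = 0.6972; 1548.00 × 0.6972 ≈ 1079.20 px.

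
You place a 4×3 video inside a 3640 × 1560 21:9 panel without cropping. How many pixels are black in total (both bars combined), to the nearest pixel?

2433600 pixels

4×3 is narrower than 21:9, so it spans the full height.
The video is 1560 × 4/3 ≈ 2080.0000 px wide.
3640 − 2080.0000 = 1560.0000 px of bars.
Across the 1560-px span: 1560.0000 × 1560 ≈ 2433600 px.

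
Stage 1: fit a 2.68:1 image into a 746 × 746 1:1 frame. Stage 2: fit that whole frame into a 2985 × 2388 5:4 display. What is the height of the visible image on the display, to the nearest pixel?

891 px

2.68:1 in 746×746: fills the width, so the image is 746.00 × 278.36.
The 1:1 canvas is height-limited in 2985×2388, giving 2388.00 × 2388.00; scale factor 3.2011.
So the image's height is 278.36 × 3.2011 ≈ 891.04.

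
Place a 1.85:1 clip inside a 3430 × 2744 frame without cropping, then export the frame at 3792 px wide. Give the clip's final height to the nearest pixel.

2050 px

In the 3430×2744 frame the clip fills the width: height = 3430 / 1.850 ≈ 1854.05 px.
Scaling 3430 → 3792 is ×1.1055, so the height becomes 1854.05 × 1.1055 ≈ 2049.73 px.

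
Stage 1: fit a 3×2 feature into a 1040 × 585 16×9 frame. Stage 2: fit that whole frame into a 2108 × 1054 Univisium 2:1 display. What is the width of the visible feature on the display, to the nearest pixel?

First fit — 3×2 into 1040×585 spans the height: 877.50 × 585.00.
16×9 in 2108×1054: fills the height, so the intermediate becomes 1873.78 × 1054.00 — a scale of ×1.8017.
The feature scales with it: width 877.50 × 1.8017 ≈ 1581.00.

1581 px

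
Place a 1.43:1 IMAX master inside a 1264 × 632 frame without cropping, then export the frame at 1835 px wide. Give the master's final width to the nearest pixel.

1312 px

In the 1264×632 frame the master fills the height: width = 632 × 1.430 ≈ 903.76 px.
Scaling 1264 → 1835 is ×1.4517, so the width becomes 903.76 × 1.4517 ≈ 1312.03 px.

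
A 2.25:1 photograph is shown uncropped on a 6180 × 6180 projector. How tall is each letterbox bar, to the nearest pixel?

2.25:1 (2.250) > square (1.000), so the photograph fills the width.
That makes the image 2746.67 px tall (6180 / 2.250).
Leftover height: 6180 − 2746.67 = 3433.33 px → 1716.67 each side.

1717 px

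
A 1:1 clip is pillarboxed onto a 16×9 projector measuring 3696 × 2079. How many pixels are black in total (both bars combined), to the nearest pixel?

3361743 pixels

Since 1.000 < 1.778, the clip is height-limited.
That makes the image 2079.0000 px wide (2079 × 1/1).
3696 − 2079.0000 = 1617.0000 px of bars.
That's 1617.0000 × 2079 ≈ 3361743 black pixels.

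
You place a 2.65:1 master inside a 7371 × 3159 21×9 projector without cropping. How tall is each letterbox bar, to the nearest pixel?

Since 2.650 > 2.333, the master is width-limited.
The master is 7371 / 2.650 ≈ 2781.51 px tall.
Leftover height: 3159 − 2781.51 = 377.49 px → 188.75 each side.

189 px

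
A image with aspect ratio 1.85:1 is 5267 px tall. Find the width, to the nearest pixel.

9744 px

At 1.85:1, 5267 × 1.850 ≈ 9743.95.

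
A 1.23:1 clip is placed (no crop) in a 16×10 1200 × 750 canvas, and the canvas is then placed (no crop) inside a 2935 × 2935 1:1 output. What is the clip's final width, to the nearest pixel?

Inside the 1200×750 canvas the clip is height-limited at 922.50 × 750.00.
The 16×10 canvas is width-limited in 2935×2935, giving 2935.00 × 1834.38; scale factor 2.4458.
Applying the same ×2.4458: 922.50 → 2256.28.

2256 px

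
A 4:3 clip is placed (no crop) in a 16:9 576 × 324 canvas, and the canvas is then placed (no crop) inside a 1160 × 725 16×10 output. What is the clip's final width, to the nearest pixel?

First fit — 4:3 into 576×324 spans the height: 432.00 × 324.00.
Second fit — the 16:9 canvas into 1160×725 spans the width: 1160.00 × 652.50 (×2.0139 from 576×324).
So the clip's width is 432.00 × 2.0139 ≈ 870.00.

870 px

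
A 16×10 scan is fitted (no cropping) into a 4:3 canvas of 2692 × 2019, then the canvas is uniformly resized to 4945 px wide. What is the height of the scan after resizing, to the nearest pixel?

In the 2692×2019 frame the scan fills the width: height = 2692 × 10/16 ≈ 1682.50 px.
Resizing to 4945 px wide multiplies everything by 1.8369: 1682.50 → 3090.62 px.

3091 px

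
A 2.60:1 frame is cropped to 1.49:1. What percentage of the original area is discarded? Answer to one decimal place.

42.7%

1.49:1 is narrower than 2.60:1, so the crop keeps the full height and trims the width.
Fraction kept = (1.490)/(2.600) ≈ 57.31%, so 42.69% is lost.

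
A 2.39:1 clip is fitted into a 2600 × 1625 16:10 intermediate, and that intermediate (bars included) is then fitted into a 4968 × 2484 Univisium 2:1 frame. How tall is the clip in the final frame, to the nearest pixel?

1663 px

First fit — 2.39:1 into 2600×1625 spans the width: 2600.00 × 1087.87.
The 16:10 canvas is height-limited in 4968×2484, giving 3974.40 × 2484.00; scale factor 1.5286.
So the clip's height is 1087.87 × 1.5286 ≈ 1662.93.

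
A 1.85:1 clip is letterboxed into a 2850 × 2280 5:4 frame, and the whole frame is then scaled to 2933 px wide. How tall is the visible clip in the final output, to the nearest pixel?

At 2850×2280 the clip is width-limited, so height = 2850 / 1.850 ≈ 1540.54 px.
Scaling 2850 → 2933 is ×1.0291, so the height becomes 1540.54 × 1.0291 ≈ 1585.41 px.

1585 px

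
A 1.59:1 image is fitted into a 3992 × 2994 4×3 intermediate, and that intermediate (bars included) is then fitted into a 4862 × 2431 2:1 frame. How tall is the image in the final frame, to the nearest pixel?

2039 px

Inside the 3992×2994 canvas the image is width-limited at 3992.00 × 2510.69.
The 4×3 canvas is height-limited in 4862×2431, giving 3241.33 × 2431.00; scale factor 0.8120.
Applying the same ×0.8120: 2510.69 → 2038.57.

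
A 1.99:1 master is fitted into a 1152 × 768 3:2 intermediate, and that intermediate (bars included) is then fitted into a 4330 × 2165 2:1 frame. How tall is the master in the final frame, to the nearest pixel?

1632 px

Inside the 1152×768 canvas the master is width-limited at 1152.00 × 578.89.
The 3:2 canvas is height-limited in 4330×2165, giving 3247.50 × 2165.00; scale factor 2.8190.
Applying the same ×2.8190: 578.89 → 1631.91.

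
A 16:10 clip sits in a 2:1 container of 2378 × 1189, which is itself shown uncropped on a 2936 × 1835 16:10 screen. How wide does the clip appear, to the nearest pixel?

2349 px

16:10 in 2378×1189: fills the height, so the clip is 1902.40 × 1189.00.
Second fit — the 2:1 canvas into 2936×1835 spans the width: 2936.00 × 1468.00 (×1.2347 from 2378×1189).
The clip scales with it: width 1902.40 × 1.2347 ≈ 2348.80.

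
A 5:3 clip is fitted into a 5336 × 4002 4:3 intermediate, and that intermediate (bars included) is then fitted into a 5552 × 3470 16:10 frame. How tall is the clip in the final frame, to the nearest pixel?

5:3 in 5336×4002: fills the width, so the clip is 5336.00 × 3201.60.
Second fit — the 4:3 canvas into 5552×3470 spans the height: 4626.67 × 3470.00 (×0.8671 from 5336×4002).
So the clip's height is 3201.60 × 0.8671 ≈ 2776.00.

2776 px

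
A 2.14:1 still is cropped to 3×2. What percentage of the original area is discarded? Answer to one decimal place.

Going from 2.14:1 to 3×2 means cutting width while keeping height.
Fraction kept = (1.500)/(2.140) ≈ 70.09%, so 29.91% is lost.

29.9%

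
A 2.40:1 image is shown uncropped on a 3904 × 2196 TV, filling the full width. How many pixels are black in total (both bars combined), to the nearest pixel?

The image is 3904 / 2.400 ≈ 1626.6667 px tall.
Leftover height: 2196 − 1626.6667 = 569.3333 px.
Across the 3904-px span: 569.3333 × 3904 ≈ 2222677 px.

2222677 pixels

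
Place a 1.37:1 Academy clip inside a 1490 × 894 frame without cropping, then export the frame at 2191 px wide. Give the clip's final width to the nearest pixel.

1801 px

In the 1490×894 frame the clip fills the height: width = 894 × 1.370 ≈ 1224.78 px.
Scaling 1490 → 2191 is ×1.4705, so the width becomes 1224.78 × 1.4705 ≈ 1801.00 px.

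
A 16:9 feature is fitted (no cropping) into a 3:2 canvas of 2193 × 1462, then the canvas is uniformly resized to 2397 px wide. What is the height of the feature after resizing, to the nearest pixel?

Fitted into 2193×1462, the feature spans the width; its height is 2193 × 9/16 ≈ 1233.56 px.
Scaling 2193 → 2397 is ×1.0930, so the height becomes 1233.56 × 1.0930 ≈ 1348.31 px.

1348 px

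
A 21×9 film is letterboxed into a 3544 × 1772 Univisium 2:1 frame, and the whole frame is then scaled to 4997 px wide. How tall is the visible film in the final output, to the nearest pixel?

At 3544×1772 the film is width-limited, so height = 3544 × 9/21 ≈ 1518.86 px.
Scaling 3544 → 4997 is ×1.4100, so the height becomes 1518.86 × 1.4100 ≈ 2141.57 px.

2142 px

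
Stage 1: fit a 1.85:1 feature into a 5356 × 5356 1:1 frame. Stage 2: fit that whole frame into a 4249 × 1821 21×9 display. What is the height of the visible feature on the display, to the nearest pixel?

984 px

1.85:1 in 5356×5356: fills the width, so the feature is 5356.00 × 2895.14.
1:1 in 4249×1821: fills the height, so the intermediate becomes 1821.00 × 1821.00 — a scale of ×0.3400.
So the feature's height is 2895.14 × 0.3400 ≈ 984.32.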